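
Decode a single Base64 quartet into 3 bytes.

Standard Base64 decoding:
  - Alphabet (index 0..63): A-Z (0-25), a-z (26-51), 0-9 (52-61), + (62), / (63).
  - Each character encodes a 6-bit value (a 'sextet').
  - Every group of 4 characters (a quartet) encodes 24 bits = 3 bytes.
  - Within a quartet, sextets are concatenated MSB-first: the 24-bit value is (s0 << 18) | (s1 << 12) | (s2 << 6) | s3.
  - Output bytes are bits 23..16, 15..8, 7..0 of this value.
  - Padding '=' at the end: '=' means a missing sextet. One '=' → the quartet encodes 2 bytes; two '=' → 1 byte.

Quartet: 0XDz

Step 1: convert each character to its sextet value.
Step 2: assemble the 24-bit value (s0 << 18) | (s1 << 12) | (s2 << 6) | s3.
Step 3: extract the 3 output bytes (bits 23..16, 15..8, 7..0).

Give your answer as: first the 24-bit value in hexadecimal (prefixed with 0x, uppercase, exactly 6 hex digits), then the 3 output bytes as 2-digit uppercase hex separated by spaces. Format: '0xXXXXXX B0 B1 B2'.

Sextets: 0=52, X=23, D=3, z=51
24-bit: (52<<18) | (23<<12) | (3<<6) | 51
      = 0xD00000 | 0x017000 | 0x0000C0 | 0x000033
      = 0xD170F3
Bytes: (v>>16)&0xFF=D1, (v>>8)&0xFF=70, v&0xFF=F3

Answer: 0xD170F3 D1 70 F3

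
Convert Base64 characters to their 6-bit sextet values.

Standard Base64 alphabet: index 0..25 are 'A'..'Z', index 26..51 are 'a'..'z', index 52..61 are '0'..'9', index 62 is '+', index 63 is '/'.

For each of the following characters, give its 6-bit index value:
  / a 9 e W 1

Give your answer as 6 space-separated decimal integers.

'/': index 63
'a': a..z range, 26 + ord('a') − ord('a') = 26
'9': 0..9 range, 52 + ord('9') − ord('0') = 61
'e': a..z range, 26 + ord('e') − ord('a') = 30
'W': A..Z range, ord('W') − ord('A') = 22
'1': 0..9 range, 52 + ord('1') − ord('0') = 53

Answer: 63 26 61 30 22 53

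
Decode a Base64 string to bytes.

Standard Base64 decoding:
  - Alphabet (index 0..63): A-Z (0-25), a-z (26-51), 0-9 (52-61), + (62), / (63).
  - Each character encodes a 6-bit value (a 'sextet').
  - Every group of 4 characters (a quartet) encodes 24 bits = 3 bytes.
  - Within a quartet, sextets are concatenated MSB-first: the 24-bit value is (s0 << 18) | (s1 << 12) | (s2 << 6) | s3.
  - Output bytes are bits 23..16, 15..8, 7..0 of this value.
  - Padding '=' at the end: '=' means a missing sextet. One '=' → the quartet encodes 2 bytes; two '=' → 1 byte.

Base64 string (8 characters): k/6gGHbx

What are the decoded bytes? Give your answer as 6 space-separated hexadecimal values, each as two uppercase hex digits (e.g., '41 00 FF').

After char 0 ('k'=36): chars_in_quartet=1 acc=0x24 bytes_emitted=0
After char 1 ('/'=63): chars_in_quartet=2 acc=0x93F bytes_emitted=0
After char 2 ('6'=58): chars_in_quartet=3 acc=0x24FFA bytes_emitted=0
After char 3 ('g'=32): chars_in_quartet=4 acc=0x93FEA0 -> emit 93 FE A0, reset; bytes_emitted=3
After char 4 ('G'=6): chars_in_quartet=1 acc=0x6 bytes_emitted=3
After char 5 ('H'=7): chars_in_quartet=2 acc=0x187 bytes_emitted=3
After char 6 ('b'=27): chars_in_quartet=3 acc=0x61DB bytes_emitted=3
After char 7 ('x'=49): chars_in_quartet=4 acc=0x1876F1 -> emit 18 76 F1, reset; bytes_emitted=6

Answer: 93 FE A0 18 76 F1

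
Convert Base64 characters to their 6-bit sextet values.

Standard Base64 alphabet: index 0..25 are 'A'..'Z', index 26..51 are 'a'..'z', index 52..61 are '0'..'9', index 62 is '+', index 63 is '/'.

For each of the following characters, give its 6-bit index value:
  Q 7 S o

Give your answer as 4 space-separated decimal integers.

'Q': A..Z range, ord('Q') − ord('A') = 16
'7': 0..9 range, 52 + ord('7') − ord('0') = 59
'S': A..Z range, ord('S') − ord('A') = 18
'o': a..z range, 26 + ord('o') − ord('a') = 40

Answer: 16 59 18 40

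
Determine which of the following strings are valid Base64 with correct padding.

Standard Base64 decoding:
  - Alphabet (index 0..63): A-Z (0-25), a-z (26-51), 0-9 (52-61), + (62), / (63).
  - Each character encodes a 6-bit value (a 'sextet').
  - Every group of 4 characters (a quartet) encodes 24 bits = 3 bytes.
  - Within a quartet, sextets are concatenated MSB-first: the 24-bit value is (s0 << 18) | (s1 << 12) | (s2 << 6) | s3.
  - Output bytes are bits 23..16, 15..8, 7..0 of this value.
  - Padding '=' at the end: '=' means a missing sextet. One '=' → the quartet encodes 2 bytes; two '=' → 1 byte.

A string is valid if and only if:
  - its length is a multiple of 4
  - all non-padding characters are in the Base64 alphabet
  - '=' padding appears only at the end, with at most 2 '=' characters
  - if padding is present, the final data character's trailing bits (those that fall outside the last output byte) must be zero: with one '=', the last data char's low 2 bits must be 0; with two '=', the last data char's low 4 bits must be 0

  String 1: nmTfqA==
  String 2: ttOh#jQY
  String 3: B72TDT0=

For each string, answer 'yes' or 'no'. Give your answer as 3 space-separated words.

String 1: 'nmTfqA==' → valid
String 2: 'ttOh#jQY' → invalid (bad char(s): ['#'])
String 3: 'B72TDT0=' → valid

Answer: yes no yes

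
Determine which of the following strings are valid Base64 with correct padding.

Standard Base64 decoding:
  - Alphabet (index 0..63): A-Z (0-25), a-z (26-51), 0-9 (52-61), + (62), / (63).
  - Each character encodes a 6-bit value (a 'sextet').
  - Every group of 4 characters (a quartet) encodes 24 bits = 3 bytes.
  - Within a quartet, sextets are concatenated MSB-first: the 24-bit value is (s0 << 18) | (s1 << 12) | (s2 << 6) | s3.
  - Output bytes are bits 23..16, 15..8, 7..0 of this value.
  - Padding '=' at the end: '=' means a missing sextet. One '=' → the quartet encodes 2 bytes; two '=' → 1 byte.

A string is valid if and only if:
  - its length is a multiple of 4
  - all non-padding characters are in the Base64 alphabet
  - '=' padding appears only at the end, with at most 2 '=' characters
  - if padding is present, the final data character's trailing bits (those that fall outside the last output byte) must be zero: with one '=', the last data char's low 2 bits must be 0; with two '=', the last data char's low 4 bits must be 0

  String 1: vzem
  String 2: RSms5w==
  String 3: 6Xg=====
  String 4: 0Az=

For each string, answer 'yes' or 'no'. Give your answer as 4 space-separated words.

Answer: yes yes no no

Derivation:
String 1: 'vzem' → valid
String 2: 'RSms5w==' → valid
String 3: '6Xg=====' → invalid (5 pad chars (max 2))
String 4: '0Az=' → invalid (bad trailing bits)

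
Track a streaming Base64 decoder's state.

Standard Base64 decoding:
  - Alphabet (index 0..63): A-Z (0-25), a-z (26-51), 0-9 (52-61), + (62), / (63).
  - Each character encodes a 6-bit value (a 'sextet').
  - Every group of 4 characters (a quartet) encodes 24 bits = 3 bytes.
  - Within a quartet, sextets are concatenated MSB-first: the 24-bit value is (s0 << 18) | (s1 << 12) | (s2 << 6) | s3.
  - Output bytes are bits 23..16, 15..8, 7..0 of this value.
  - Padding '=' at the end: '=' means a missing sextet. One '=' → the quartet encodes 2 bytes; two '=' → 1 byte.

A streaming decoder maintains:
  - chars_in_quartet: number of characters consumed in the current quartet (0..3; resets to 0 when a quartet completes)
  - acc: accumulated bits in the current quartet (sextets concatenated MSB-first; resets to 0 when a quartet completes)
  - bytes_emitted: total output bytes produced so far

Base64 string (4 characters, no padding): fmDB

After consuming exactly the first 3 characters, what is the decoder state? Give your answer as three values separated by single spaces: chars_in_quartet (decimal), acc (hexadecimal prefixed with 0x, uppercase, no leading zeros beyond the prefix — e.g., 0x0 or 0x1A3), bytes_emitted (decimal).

After char 0 ('f'=31): chars_in_quartet=1 acc=0x1F bytes_emitted=0
After char 1 ('m'=38): chars_in_quartet=2 acc=0x7E6 bytes_emitted=0
After char 2 ('D'=3): chars_in_quartet=3 acc=0x1F983 bytes_emitted=0

Answer: 3 0x1F983 0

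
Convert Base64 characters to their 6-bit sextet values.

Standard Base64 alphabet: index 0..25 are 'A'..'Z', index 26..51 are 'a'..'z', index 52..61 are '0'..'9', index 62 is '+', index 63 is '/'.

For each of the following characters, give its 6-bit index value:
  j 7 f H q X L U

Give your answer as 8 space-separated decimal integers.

'j': a..z range, 26 + ord('j') − ord('a') = 35
'7': 0..9 range, 52 + ord('7') − ord('0') = 59
'f': a..z range, 26 + ord('f') − ord('a') = 31
'H': A..Z range, ord('H') − ord('A') = 7
'q': a..z range, 26 + ord('q') − ord('a') = 42
'X': A..Z range, ord('X') − ord('A') = 23
'L': A..Z range, ord('L') − ord('A') = 11
'U': A..Z range, ord('U') − ord('A') = 20

Answer: 35 59 31 7 42 23 11 20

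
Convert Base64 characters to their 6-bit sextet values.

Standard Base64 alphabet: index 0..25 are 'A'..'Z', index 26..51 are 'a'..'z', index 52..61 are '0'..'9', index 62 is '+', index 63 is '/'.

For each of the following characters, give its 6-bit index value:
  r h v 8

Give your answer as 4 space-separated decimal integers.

'r': a..z range, 26 + ord('r') − ord('a') = 43
'h': a..z range, 26 + ord('h') − ord('a') = 33
'v': a..z range, 26 + ord('v') − ord('a') = 47
'8': 0..9 range, 52 + ord('8') − ord('0') = 60

Answer: 43 33 47 60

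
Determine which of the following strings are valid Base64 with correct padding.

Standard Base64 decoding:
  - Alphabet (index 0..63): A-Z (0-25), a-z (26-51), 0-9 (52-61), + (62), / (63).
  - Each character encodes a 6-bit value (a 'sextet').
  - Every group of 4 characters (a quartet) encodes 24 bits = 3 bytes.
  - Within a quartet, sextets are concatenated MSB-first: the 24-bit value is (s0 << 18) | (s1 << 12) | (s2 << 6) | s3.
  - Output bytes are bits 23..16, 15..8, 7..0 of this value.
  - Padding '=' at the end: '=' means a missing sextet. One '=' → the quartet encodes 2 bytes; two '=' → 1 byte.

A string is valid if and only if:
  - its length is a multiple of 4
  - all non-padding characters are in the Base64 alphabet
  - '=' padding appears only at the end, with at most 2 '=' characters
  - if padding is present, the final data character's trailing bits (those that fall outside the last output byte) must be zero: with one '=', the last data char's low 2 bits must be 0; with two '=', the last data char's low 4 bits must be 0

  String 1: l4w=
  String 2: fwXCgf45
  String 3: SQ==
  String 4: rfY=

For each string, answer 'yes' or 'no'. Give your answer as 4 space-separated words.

String 1: 'l4w=' → valid
String 2: 'fwXCgf45' → valid
String 3: 'SQ==' → valid
String 4: 'rfY=' → valid

Answer: yes yes yes yes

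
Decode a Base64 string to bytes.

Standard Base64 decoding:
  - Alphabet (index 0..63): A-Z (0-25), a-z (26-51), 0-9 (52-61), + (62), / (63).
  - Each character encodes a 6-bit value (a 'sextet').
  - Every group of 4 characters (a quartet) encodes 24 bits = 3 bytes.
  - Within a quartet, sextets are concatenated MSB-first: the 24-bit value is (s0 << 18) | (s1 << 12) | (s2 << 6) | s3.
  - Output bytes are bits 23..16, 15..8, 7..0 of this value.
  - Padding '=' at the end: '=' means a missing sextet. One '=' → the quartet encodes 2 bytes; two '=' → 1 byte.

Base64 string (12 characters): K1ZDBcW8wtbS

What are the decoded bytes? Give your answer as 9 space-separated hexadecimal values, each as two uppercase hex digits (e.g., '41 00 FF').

After char 0 ('K'=10): chars_in_quartet=1 acc=0xA bytes_emitted=0
After char 1 ('1'=53): chars_in_quartet=2 acc=0x2B5 bytes_emitted=0
After char 2 ('Z'=25): chars_in_quartet=3 acc=0xAD59 bytes_emitted=0
After char 3 ('D'=3): chars_in_quartet=4 acc=0x2B5643 -> emit 2B 56 43, reset; bytes_emitted=3
After char 4 ('B'=1): chars_in_quartet=1 acc=0x1 bytes_emitted=3
After char 5 ('c'=28): chars_in_quartet=2 acc=0x5C bytes_emitted=3
After char 6 ('W'=22): chars_in_quartet=3 acc=0x1716 bytes_emitted=3
After char 7 ('8'=60): chars_in_quartet=4 acc=0x5C5BC -> emit 05 C5 BC, reset; bytes_emitted=6
After char 8 ('w'=48): chars_in_quartet=1 acc=0x30 bytes_emitted=6
After char 9 ('t'=45): chars_in_quartet=2 acc=0xC2D bytes_emitted=6
After char 10 ('b'=27): chars_in_quartet=3 acc=0x30B5B bytes_emitted=6
After char 11 ('S'=18): chars_in_quartet=4 acc=0xC2D6D2 -> emit C2 D6 D2, reset; bytes_emitted=9

Answer: 2B 56 43 05 C5 BC C2 D6 D2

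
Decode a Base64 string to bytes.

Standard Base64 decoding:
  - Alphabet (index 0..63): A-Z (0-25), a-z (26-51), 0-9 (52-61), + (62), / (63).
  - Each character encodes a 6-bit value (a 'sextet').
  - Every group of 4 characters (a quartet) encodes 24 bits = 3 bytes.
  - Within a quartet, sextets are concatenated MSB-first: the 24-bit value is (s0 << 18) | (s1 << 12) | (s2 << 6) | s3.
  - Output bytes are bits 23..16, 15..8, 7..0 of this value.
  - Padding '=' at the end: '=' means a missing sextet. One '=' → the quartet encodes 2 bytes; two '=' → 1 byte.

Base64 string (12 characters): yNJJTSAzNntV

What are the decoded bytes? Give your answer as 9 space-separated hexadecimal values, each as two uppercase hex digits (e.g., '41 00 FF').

After char 0 ('y'=50): chars_in_quartet=1 acc=0x32 bytes_emitted=0
After char 1 ('N'=13): chars_in_quartet=2 acc=0xC8D bytes_emitted=0
After char 2 ('J'=9): chars_in_quartet=3 acc=0x32349 bytes_emitted=0
After char 3 ('J'=9): chars_in_quartet=4 acc=0xC8D249 -> emit C8 D2 49, reset; bytes_emitted=3
After char 4 ('T'=19): chars_in_quartet=1 acc=0x13 bytes_emitted=3
After char 5 ('S'=18): chars_in_quartet=2 acc=0x4D2 bytes_emitted=3
After char 6 ('A'=0): chars_in_quartet=3 acc=0x13480 bytes_emitted=3
After char 7 ('z'=51): chars_in_quartet=4 acc=0x4D2033 -> emit 4D 20 33, reset; bytes_emitted=6
After char 8 ('N'=13): chars_in_quartet=1 acc=0xD bytes_emitted=6
After char 9 ('n'=39): chars_in_quartet=2 acc=0x367 bytes_emitted=6
After char 10 ('t'=45): chars_in_quartet=3 acc=0xD9ED bytes_emitted=6
After char 11 ('V'=21): chars_in_quartet=4 acc=0x367B55 -> emit 36 7B 55, reset; bytes_emitted=9

Answer: C8 D2 49 4D 20 33 36 7B 55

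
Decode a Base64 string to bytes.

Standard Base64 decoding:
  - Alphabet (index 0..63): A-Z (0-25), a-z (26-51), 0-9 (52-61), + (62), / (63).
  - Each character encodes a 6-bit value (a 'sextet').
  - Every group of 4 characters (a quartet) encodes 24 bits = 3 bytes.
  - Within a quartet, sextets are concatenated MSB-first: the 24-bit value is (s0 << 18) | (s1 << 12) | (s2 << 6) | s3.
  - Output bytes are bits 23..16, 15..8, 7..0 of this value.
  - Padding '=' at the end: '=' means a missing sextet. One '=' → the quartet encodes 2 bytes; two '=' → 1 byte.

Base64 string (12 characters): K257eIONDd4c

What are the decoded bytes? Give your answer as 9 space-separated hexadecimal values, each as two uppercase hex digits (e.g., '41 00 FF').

Answer: 2B 6E 7B 78 83 8D 0D DE 1C

Derivation:
After char 0 ('K'=10): chars_in_quartet=1 acc=0xA bytes_emitted=0
After char 1 ('2'=54): chars_in_quartet=2 acc=0x2B6 bytes_emitted=0
After char 2 ('5'=57): chars_in_quartet=3 acc=0xADB9 bytes_emitted=0
After char 3 ('7'=59): chars_in_quartet=4 acc=0x2B6E7B -> emit 2B 6E 7B, reset; bytes_emitted=3
After char 4 ('e'=30): chars_in_quartet=1 acc=0x1E bytes_emitted=3
After char 5 ('I'=8): chars_in_quartet=2 acc=0x788 bytes_emitted=3
After char 6 ('O'=14): chars_in_quartet=3 acc=0x1E20E bytes_emitted=3
After char 7 ('N'=13): chars_in_quartet=4 acc=0x78838D -> emit 78 83 8D, reset; bytes_emitted=6
After char 8 ('D'=3): chars_in_quartet=1 acc=0x3 bytes_emitted=6
After char 9 ('d'=29): chars_in_quartet=2 acc=0xDD bytes_emitted=6
After char 10 ('4'=56): chars_in_quartet=3 acc=0x3778 bytes_emitted=6
After char 11 ('c'=28): chars_in_quartet=4 acc=0xDDE1C -> emit 0D DE 1C, reset; bytes_emitted=9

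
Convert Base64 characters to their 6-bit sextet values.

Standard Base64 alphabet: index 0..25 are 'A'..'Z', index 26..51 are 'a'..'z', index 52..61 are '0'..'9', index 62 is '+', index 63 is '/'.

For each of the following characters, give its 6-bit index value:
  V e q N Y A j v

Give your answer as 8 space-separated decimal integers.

Answer: 21 30 42 13 24 0 35 47

Derivation:
'V': A..Z range, ord('V') − ord('A') = 21
'e': a..z range, 26 + ord('e') − ord('a') = 30
'q': a..z range, 26 + ord('q') − ord('a') = 42
'N': A..Z range, ord('N') − ord('A') = 13
'Y': A..Z range, ord('Y') − ord('A') = 24
'A': A..Z range, ord('A') − ord('A') = 0
'j': a..z range, 26 + ord('j') − ord('a') = 35
'v': a..z range, 26 + ord('v') − ord('a') = 47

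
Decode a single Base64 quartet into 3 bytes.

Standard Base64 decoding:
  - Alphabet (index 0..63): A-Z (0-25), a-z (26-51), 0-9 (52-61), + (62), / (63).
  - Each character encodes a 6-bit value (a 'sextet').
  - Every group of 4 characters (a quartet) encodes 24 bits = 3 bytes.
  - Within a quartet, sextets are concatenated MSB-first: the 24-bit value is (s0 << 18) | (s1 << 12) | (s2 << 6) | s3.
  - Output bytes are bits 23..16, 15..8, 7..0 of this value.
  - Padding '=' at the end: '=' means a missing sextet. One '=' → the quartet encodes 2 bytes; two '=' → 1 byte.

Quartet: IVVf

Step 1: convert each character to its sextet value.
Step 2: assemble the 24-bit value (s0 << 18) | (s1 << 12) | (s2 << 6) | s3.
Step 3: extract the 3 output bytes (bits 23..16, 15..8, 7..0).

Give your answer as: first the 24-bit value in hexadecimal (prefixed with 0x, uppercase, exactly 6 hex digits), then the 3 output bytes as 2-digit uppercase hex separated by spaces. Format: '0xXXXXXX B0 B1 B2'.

Answer: 0x21555F 21 55 5F

Derivation:
Sextets: I=8, V=21, V=21, f=31
24-bit: (8<<18) | (21<<12) | (21<<6) | 31
      = 0x200000 | 0x015000 | 0x000540 | 0x00001F
      = 0x21555F
Bytes: (v>>16)&0xFF=21, (v>>8)&0xFF=55, v&0xFF=5F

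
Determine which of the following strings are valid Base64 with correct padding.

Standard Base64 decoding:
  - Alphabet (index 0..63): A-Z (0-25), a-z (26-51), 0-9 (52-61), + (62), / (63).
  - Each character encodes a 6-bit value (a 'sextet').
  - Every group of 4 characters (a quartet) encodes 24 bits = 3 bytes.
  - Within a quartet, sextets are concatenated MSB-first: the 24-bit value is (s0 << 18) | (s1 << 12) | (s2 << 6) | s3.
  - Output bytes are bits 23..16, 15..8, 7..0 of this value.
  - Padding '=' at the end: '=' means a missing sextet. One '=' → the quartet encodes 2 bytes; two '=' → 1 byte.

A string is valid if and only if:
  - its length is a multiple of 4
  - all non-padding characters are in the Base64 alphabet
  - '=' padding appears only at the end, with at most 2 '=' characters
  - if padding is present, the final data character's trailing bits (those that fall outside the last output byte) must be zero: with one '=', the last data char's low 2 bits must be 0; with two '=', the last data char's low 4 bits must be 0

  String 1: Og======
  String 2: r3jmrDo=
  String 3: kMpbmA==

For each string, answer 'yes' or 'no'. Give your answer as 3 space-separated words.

Answer: no yes yes

Derivation:
String 1: 'Og======' → invalid (6 pad chars (max 2))
String 2: 'r3jmrDo=' → valid
String 3: 'kMpbmA==' → valid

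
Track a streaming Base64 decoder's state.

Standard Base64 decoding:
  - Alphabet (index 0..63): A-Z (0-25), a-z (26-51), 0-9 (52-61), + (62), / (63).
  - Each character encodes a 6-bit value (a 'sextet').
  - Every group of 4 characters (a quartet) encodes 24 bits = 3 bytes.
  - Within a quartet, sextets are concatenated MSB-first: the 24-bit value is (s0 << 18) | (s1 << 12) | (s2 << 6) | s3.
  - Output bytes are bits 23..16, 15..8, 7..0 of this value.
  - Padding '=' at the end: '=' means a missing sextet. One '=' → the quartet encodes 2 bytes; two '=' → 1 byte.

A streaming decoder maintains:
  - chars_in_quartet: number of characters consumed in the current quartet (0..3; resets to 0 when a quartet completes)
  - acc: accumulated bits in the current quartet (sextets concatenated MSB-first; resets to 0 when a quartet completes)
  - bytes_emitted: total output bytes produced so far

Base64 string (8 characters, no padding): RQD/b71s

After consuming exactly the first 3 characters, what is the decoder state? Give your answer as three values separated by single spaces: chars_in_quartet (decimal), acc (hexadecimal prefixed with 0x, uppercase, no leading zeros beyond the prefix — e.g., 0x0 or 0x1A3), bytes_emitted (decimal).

Answer: 3 0x11403 0

Derivation:
After char 0 ('R'=17): chars_in_quartet=1 acc=0x11 bytes_emitted=0
After char 1 ('Q'=16): chars_in_quartet=2 acc=0x450 bytes_emitted=0
After char 2 ('D'=3): chars_in_quartet=3 acc=0x11403 bytes_emitted=0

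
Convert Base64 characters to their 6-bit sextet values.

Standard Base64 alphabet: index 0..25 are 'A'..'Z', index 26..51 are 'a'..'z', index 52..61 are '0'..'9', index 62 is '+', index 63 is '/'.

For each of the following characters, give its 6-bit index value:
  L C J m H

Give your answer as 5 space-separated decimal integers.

'L': A..Z range, ord('L') − ord('A') = 11
'C': A..Z range, ord('C') − ord('A') = 2
'J': A..Z range, ord('J') − ord('A') = 9
'm': a..z range, 26 + ord('m') − ord('a') = 38
'H': A..Z range, ord('H') − ord('A') = 7

Answer: 11 2 9 38 7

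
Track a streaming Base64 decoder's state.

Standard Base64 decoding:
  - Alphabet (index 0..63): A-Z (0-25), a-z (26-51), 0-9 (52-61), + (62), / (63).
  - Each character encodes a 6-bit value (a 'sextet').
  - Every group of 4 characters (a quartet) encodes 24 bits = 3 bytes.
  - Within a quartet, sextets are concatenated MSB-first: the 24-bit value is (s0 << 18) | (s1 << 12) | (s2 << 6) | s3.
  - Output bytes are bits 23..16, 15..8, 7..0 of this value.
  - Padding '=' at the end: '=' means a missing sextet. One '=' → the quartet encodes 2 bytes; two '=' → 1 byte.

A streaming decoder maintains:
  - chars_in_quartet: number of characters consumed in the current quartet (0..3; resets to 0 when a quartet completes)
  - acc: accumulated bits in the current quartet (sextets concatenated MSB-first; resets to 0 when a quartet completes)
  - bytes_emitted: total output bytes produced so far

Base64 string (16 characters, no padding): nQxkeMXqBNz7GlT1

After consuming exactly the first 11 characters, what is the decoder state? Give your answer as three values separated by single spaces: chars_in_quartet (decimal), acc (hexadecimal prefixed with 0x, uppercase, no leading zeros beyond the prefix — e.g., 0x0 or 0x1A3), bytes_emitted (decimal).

Answer: 3 0x1373 6

Derivation:
After char 0 ('n'=39): chars_in_quartet=1 acc=0x27 bytes_emitted=0
After char 1 ('Q'=16): chars_in_quartet=2 acc=0x9D0 bytes_emitted=0
After char 2 ('x'=49): chars_in_quartet=3 acc=0x27431 bytes_emitted=0
After char 3 ('k'=36): chars_in_quartet=4 acc=0x9D0C64 -> emit 9D 0C 64, reset; bytes_emitted=3
After char 4 ('e'=30): chars_in_quartet=1 acc=0x1E bytes_emitted=3
After char 5 ('M'=12): chars_in_quartet=2 acc=0x78C bytes_emitted=3
After char 6 ('X'=23): chars_in_quartet=3 acc=0x1E317 bytes_emitted=3
After char 7 ('q'=42): chars_in_quartet=4 acc=0x78C5EA -> emit 78 C5 EA, reset; bytes_emitted=6
After char 8 ('B'=1): chars_in_quartet=1 acc=0x1 bytes_emitted=6
After char 9 ('N'=13): chars_in_quartet=2 acc=0x4D bytes_emitted=6
After char 10 ('z'=51): chars_in_quartet=3 acc=0x1373 bytes_emitted=6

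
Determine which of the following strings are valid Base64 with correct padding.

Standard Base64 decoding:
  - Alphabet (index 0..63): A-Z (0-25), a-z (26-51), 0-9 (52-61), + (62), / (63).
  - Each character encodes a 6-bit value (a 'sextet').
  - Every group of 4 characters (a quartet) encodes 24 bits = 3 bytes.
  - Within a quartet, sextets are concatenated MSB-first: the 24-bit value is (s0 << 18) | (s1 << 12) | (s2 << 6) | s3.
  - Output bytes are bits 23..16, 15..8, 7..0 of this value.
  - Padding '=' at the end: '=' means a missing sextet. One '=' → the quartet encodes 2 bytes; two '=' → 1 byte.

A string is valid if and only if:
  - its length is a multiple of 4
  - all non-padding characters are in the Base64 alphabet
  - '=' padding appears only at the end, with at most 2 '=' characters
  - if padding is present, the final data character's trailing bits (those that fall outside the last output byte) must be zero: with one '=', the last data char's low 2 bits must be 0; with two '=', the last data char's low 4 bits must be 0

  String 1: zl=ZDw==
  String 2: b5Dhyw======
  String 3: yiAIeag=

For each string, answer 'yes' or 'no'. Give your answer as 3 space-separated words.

Answer: no no yes

Derivation:
String 1: 'zl=ZDw==' → invalid (bad char(s): ['=']; '=' in middle)
String 2: 'b5Dhyw======' → invalid (6 pad chars (max 2))
String 3: 'yiAIeag=' → valid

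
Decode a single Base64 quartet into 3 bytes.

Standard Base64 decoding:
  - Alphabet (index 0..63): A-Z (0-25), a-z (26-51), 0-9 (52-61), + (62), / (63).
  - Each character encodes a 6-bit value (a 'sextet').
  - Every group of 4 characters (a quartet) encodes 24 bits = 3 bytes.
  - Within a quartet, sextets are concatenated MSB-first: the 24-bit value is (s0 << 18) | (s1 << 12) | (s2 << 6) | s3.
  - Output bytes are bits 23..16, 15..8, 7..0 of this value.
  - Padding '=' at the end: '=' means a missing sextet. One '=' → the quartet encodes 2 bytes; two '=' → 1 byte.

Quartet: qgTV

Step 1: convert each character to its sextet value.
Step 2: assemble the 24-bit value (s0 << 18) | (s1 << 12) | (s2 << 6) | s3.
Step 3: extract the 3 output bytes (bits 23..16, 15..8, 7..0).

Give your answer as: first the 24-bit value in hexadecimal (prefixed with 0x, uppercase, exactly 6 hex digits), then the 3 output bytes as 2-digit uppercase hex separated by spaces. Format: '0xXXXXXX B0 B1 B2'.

Sextets: q=42, g=32, T=19, V=21
24-bit: (42<<18) | (32<<12) | (19<<6) | 21
      = 0xA80000 | 0x020000 | 0x0004C0 | 0x000015
      = 0xAA04D5
Bytes: (v>>16)&0xFF=AA, (v>>8)&0xFF=04, v&0xFF=D5

Answer: 0xAA04D5 AA 04 D5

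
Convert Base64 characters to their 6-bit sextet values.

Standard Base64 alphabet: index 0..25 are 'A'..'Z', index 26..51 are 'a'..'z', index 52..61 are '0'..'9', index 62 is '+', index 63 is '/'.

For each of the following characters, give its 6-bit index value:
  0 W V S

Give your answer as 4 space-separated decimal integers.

Answer: 52 22 21 18

Derivation:
'0': 0..9 range, 52 + ord('0') − ord('0') = 52
'W': A..Z range, ord('W') − ord('A') = 22
'V': A..Z range, ord('V') − ord('A') = 21
'S': A..Z range, ord('S') − ord('A') = 18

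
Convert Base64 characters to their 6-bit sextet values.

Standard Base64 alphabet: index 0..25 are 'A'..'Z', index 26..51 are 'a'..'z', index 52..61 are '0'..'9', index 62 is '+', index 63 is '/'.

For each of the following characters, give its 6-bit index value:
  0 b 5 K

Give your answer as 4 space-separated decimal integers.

Answer: 52 27 57 10

Derivation:
'0': 0..9 range, 52 + ord('0') − ord('0') = 52
'b': a..z range, 26 + ord('b') − ord('a') = 27
'5': 0..9 range, 52 + ord('5') − ord('0') = 57
'K': A..Z range, ord('K') − ord('A') = 10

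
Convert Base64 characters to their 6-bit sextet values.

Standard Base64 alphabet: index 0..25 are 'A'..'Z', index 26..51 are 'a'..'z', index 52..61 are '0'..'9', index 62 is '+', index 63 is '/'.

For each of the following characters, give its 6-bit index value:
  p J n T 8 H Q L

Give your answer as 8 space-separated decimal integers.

'p': a..z range, 26 + ord('p') − ord('a') = 41
'J': A..Z range, ord('J') − ord('A') = 9
'n': a..z range, 26 + ord('n') − ord('a') = 39
'T': A..Z range, ord('T') − ord('A') = 19
'8': 0..9 range, 52 + ord('8') − ord('0') = 60
'H': A..Z range, ord('H') − ord('A') = 7
'Q': A..Z range, ord('Q') − ord('A') = 16
'L': A..Z range, ord('L') − ord('A') = 11

Answer: 41 9 39 19 60 7 16 11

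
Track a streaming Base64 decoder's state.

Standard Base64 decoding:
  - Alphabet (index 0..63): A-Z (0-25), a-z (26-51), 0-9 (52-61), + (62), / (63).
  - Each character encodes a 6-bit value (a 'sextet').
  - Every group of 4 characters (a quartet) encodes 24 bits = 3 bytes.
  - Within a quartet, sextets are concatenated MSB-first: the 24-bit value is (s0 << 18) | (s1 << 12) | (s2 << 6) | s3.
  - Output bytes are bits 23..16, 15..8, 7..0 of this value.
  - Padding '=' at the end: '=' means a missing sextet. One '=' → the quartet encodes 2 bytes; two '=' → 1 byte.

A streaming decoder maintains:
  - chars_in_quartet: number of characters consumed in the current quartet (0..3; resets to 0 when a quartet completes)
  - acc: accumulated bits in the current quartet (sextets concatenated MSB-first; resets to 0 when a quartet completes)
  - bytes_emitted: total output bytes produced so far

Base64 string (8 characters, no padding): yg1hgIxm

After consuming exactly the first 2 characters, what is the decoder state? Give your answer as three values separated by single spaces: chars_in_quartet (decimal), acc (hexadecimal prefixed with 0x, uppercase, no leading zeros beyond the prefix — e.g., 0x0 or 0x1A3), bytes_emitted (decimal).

Answer: 2 0xCA0 0

Derivation:
After char 0 ('y'=50): chars_in_quartet=1 acc=0x32 bytes_emitted=0
After char 1 ('g'=32): chars_in_quartet=2 acc=0xCA0 bytes_emitted=0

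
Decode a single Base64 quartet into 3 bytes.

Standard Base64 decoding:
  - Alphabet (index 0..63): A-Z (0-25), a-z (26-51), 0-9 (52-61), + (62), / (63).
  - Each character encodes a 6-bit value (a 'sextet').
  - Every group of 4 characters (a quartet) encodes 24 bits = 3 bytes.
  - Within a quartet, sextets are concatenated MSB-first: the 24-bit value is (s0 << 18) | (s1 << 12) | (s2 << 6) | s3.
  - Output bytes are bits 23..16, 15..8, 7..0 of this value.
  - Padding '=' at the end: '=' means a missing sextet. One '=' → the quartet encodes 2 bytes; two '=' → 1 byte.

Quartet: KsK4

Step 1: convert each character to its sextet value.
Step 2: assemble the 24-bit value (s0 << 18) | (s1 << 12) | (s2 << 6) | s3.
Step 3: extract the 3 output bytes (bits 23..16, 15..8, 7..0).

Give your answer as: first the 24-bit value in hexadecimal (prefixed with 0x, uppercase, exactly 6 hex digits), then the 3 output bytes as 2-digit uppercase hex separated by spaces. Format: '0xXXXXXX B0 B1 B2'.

Answer: 0x2AC2B8 2A C2 B8

Derivation:
Sextets: K=10, s=44, K=10, 4=56
24-bit: (10<<18) | (44<<12) | (10<<6) | 56
      = 0x280000 | 0x02C000 | 0x000280 | 0x000038
      = 0x2AC2B8
Bytes: (v>>16)&0xFF=2A, (v>>8)&0xFF=C2, v&0xFF=B8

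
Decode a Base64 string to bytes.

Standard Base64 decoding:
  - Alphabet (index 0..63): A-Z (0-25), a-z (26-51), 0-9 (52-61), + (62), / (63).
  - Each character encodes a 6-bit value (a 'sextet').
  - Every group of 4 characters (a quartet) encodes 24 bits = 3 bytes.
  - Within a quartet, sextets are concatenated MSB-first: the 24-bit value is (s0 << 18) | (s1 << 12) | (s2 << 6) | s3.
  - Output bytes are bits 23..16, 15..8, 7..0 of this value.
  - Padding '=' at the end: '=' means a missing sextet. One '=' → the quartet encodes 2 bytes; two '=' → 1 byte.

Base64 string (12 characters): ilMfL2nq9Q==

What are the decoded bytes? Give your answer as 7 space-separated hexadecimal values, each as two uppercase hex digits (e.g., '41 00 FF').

Answer: 8A 53 1F 2F 69 EA F5

Derivation:
After char 0 ('i'=34): chars_in_quartet=1 acc=0x22 bytes_emitted=0
After char 1 ('l'=37): chars_in_quartet=2 acc=0x8A5 bytes_emitted=0
After char 2 ('M'=12): chars_in_quartet=3 acc=0x2294C bytes_emitted=0
After char 3 ('f'=31): chars_in_quartet=4 acc=0x8A531F -> emit 8A 53 1F, reset; bytes_emitted=3
After char 4 ('L'=11): chars_in_quartet=1 acc=0xB bytes_emitted=3
After char 5 ('2'=54): chars_in_quartet=2 acc=0x2F6 bytes_emitted=3
After char 6 ('n'=39): chars_in_quartet=3 acc=0xBDA7 bytes_emitted=3
After char 7 ('q'=42): chars_in_quartet=4 acc=0x2F69EA -> emit 2F 69 EA, reset; bytes_emitted=6
After char 8 ('9'=61): chars_in_quartet=1 acc=0x3D bytes_emitted=6
After char 9 ('Q'=16): chars_in_quartet=2 acc=0xF50 bytes_emitted=6
Padding '==': partial quartet acc=0xF50 -> emit F5; bytes_emitted=7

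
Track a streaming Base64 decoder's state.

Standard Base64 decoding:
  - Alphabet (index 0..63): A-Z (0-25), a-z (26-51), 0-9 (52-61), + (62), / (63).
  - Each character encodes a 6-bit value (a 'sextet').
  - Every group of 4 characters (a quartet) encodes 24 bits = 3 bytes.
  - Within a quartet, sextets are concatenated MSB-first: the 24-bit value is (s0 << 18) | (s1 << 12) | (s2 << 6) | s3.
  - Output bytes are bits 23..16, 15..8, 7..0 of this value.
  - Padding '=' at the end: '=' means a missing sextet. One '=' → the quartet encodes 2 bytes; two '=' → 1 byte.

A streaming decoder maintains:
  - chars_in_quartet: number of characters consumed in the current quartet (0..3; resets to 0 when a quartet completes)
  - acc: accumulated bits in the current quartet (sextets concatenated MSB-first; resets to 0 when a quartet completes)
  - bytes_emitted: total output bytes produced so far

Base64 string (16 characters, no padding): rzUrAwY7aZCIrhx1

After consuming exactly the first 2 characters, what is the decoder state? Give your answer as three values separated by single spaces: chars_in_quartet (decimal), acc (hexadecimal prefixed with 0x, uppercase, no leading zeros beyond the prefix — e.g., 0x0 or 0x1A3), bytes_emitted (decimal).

After char 0 ('r'=43): chars_in_quartet=1 acc=0x2B bytes_emitted=0
After char 1 ('z'=51): chars_in_quartet=2 acc=0xAF3 bytes_emitted=0

Answer: 2 0xAF3 0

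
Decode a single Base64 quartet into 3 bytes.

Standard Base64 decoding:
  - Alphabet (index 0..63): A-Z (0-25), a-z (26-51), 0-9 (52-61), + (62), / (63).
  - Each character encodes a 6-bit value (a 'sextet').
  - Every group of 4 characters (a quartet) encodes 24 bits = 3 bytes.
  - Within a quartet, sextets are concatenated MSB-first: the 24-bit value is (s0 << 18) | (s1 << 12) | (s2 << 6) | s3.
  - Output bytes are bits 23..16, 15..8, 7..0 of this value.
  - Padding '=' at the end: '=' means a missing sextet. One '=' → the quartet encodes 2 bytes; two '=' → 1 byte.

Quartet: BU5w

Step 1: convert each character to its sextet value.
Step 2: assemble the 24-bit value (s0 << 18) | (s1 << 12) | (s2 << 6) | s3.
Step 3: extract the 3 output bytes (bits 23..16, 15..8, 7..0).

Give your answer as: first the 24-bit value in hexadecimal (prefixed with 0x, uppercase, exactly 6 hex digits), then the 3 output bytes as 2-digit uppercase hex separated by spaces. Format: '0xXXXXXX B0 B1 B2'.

Sextets: B=1, U=20, 5=57, w=48
24-bit: (1<<18) | (20<<12) | (57<<6) | 48
      = 0x040000 | 0x014000 | 0x000E40 | 0x000030
      = 0x054E70
Bytes: (v>>16)&0xFF=05, (v>>8)&0xFF=4E, v&0xFF=70

Answer: 0x054E70 05 4E 70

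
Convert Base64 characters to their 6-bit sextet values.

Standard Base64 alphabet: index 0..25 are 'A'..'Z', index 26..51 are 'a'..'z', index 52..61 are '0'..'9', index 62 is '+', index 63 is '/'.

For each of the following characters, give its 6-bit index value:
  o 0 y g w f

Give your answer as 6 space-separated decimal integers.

Answer: 40 52 50 32 48 31

Derivation:
'o': a..z range, 26 + ord('o') − ord('a') = 40
'0': 0..9 range, 52 + ord('0') − ord('0') = 52
'y': a..z range, 26 + ord('y') − ord('a') = 50
'g': a..z range, 26 + ord('g') − ord('a') = 32
'w': a..z range, 26 + ord('w') − ord('a') = 48
'f': a..z range, 26 + ord('f') − ord('a') = 31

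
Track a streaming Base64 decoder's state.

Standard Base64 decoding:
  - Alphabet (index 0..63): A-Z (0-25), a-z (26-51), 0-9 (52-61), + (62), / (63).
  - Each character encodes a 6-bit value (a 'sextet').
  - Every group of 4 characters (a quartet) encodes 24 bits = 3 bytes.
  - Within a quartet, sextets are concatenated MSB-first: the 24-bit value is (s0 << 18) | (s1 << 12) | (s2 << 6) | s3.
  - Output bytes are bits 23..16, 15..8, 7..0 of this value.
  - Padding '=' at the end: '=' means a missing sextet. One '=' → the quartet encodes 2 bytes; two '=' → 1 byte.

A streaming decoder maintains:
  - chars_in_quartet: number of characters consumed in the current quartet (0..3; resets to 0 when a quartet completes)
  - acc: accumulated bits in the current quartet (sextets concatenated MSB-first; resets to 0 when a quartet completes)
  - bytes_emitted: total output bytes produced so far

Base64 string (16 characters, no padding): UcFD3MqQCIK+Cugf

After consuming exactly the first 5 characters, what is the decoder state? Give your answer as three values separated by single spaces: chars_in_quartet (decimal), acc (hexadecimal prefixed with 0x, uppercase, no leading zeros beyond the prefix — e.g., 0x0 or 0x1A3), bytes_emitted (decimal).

After char 0 ('U'=20): chars_in_quartet=1 acc=0x14 bytes_emitted=0
After char 1 ('c'=28): chars_in_quartet=2 acc=0x51C bytes_emitted=0
After char 2 ('F'=5): chars_in_quartet=3 acc=0x14705 bytes_emitted=0
After char 3 ('D'=3): chars_in_quartet=4 acc=0x51C143 -> emit 51 C1 43, reset; bytes_emitted=3
After char 4 ('3'=55): chars_in_quartet=1 acc=0x37 bytes_emitted=3

Answer: 1 0x37 3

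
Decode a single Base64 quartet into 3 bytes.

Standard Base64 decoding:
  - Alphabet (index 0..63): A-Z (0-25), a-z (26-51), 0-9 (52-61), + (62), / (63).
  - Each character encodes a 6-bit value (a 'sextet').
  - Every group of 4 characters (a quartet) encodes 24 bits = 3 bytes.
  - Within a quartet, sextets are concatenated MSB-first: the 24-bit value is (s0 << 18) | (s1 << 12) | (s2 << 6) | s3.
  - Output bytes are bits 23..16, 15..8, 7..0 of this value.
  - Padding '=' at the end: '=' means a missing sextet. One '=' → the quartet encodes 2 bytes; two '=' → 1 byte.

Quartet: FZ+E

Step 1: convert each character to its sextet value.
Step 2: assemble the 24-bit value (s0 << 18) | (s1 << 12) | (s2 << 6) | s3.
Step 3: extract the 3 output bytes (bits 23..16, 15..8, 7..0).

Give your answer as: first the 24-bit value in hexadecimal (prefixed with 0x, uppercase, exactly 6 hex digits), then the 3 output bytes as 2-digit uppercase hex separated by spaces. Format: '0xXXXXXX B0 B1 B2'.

Sextets: F=5, Z=25, +=62, E=4
24-bit: (5<<18) | (25<<12) | (62<<6) | 4
      = 0x140000 | 0x019000 | 0x000F80 | 0x000004
      = 0x159F84
Bytes: (v>>16)&0xFF=15, (v>>8)&0xFF=9F, v&0xFF=84

Answer: 0x159F84 15 9F 84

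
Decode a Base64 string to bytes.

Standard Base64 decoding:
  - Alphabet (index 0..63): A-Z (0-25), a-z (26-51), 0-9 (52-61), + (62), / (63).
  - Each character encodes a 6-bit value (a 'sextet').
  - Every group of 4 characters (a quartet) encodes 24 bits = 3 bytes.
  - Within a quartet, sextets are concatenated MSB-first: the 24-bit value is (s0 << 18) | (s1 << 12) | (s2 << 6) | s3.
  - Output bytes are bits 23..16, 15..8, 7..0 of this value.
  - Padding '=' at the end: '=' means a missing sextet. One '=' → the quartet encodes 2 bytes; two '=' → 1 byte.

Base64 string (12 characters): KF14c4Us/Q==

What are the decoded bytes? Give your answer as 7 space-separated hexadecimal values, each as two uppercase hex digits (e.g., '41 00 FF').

After char 0 ('K'=10): chars_in_quartet=1 acc=0xA bytes_emitted=0
After char 1 ('F'=5): chars_in_quartet=2 acc=0x285 bytes_emitted=0
After char 2 ('1'=53): chars_in_quartet=3 acc=0xA175 bytes_emitted=0
After char 3 ('4'=56): chars_in_quartet=4 acc=0x285D78 -> emit 28 5D 78, reset; bytes_emitted=3
After char 4 ('c'=28): chars_in_quartet=1 acc=0x1C bytes_emitted=3
After char 5 ('4'=56): chars_in_quartet=2 acc=0x738 bytes_emitted=3
After char 6 ('U'=20): chars_in_quartet=3 acc=0x1CE14 bytes_emitted=3
After char 7 ('s'=44): chars_in_quartet=4 acc=0x73852C -> emit 73 85 2C, reset; bytes_emitted=6
After char 8 ('/'=63): chars_in_quartet=1 acc=0x3F bytes_emitted=6
After char 9 ('Q'=16): chars_in_quartet=2 acc=0xFD0 bytes_emitted=6
Padding '==': partial quartet acc=0xFD0 -> emit FD; bytes_emitted=7

Answer: 28 5D 78 73 85 2C FD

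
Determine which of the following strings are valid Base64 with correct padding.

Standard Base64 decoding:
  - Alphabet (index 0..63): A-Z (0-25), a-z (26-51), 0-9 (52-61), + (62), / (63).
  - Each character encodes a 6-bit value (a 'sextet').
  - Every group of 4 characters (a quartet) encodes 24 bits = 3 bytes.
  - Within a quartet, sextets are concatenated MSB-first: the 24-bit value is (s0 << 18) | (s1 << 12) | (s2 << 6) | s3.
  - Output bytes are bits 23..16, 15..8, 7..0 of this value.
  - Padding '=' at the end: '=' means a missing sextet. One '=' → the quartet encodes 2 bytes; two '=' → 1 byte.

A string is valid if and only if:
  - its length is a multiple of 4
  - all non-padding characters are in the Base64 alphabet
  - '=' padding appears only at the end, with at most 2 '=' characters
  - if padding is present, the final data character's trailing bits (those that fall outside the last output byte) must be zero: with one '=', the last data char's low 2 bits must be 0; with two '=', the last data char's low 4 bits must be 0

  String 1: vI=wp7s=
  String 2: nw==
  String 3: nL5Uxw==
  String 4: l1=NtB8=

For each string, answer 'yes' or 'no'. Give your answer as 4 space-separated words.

Answer: no yes yes no

Derivation:
String 1: 'vI=wp7s=' → invalid (bad char(s): ['=']; '=' in middle)
String 2: 'nw==' → valid
String 3: 'nL5Uxw==' → valid
String 4: 'l1=NtB8=' → invalid (bad char(s): ['=']; '=' in middle)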